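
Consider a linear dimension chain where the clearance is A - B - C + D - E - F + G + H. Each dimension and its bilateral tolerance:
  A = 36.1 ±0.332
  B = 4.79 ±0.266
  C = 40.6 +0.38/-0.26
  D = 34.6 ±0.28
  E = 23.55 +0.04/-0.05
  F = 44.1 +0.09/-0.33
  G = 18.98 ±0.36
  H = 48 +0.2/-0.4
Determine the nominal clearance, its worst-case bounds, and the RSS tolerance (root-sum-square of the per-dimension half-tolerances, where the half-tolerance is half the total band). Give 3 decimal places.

Stack each dimension's contribution:
  +A: nom +36.100 → Σnom=36.100; wc +0.332/-0.332 → slack +0.332/-0.332; half-tol=0.332, Σhalf²=0.110224
  -B: nom -4.790 → Σnom=31.310; wc +0.266/-0.266 → slack +0.598/-0.598; half-tol=0.266, Σhalf²=0.180980
  -C: nom -40.600 → Σnom=-9.290; wc +0.260/-0.380 → slack +0.858/-0.978; half-tol=0.320, Σhalf²=0.283380
  +D: nom +34.600 → Σnom=25.310; wc +0.280/-0.280 → slack +1.138/-1.258; half-tol=0.280, Σhalf²=0.361780
  -E: nom -23.550 → Σnom=1.760; wc +0.050/-0.040 → slack +1.188/-1.298; half-tol=0.045, Σhalf²=0.363805
  -F: nom -44.100 → Σnom=-42.340; wc +0.330/-0.090 → slack +1.518/-1.388; half-tol=0.210, Σhalf²=0.407905
  +G: nom +18.980 → Σnom=-23.360; wc +0.360/-0.360 → slack +1.878/-1.748; half-tol=0.360, Σhalf²=0.537505
  +H: nom +48.000 → Σnom=24.640; wc +0.200/-0.400 → slack +2.078/-2.148; half-tol=0.300, Σhalf²=0.627505
Nominal = 24.640. Worst-case = [24.640 - 2.148, 24.640 + 2.078] = [22.492, 26.718]. RSS = √0.627505 = 0.792.

nominal=24.640 wc=[22.492,26.718] rss=0.792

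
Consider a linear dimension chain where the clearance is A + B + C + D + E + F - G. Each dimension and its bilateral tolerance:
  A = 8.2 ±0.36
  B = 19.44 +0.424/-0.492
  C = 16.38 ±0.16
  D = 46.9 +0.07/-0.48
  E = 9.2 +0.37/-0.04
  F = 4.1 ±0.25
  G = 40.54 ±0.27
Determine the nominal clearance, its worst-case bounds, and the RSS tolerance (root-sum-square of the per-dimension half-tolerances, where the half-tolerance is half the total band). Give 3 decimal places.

Stack each dimension's contribution:
  +A: nom +8.200 → Σnom=8.200; wc +0.360/-0.360 → slack +0.360/-0.360; half-tol=0.360, Σhalf²=0.129600
  +B: nom +19.440 → Σnom=27.640; wc +0.424/-0.492 → slack +0.784/-0.852; half-tol=0.458, Σhalf²=0.339364
  +C: nom +16.380 → Σnom=44.020; wc +0.160/-0.160 → slack +0.944/-1.012; half-tol=0.160, Σhalf²=0.364964
  +D: nom +46.900 → Σnom=90.920; wc +0.070/-0.480 → slack +1.014/-1.492; half-tol=0.275, Σhalf²=0.440589
  +E: nom +9.200 → Σnom=100.120; wc +0.370/-0.040 → slack +1.384/-1.532; half-tol=0.205, Σhalf²=0.482614
  +F: nom +4.100 → Σnom=104.220; wc +0.250/-0.250 → slack +1.634/-1.782; half-tol=0.250, Σhalf²=0.545114
  -G: nom -40.540 → Σnom=63.680; wc +0.270/-0.270 → slack +1.904/-2.052; half-tol=0.270, Σhalf²=0.618014
Nominal = 63.680. Worst-case = [63.680 - 2.052, 63.680 + 1.904] = [61.628, 65.584]. RSS = √0.618014 = 0.786.

nominal=63.680 wc=[61.628,65.584] rss=0.786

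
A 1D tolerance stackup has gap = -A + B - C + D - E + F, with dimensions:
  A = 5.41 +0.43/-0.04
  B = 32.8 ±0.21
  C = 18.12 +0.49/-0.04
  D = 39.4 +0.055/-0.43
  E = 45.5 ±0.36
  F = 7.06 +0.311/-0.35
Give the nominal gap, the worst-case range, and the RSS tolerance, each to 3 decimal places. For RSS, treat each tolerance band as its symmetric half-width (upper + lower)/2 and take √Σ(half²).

nominal=10.230 wc=[7.960,11.246] rss=0.684

Stack each dimension's contribution:
  -A: nom -5.410 → Σnom=-5.410; wc +0.040/-0.430 → slack +0.040/-0.430; half-tol=0.235, Σhalf²=0.055225
  +B: nom +32.800 → Σnom=27.390; wc +0.210/-0.210 → slack +0.250/-0.640; half-tol=0.210, Σhalf²=0.099325
  -C: nom -18.120 → Σnom=9.270; wc +0.040/-0.490 → slack +0.290/-1.130; half-tol=0.265, Σhalf²=0.169550
  +D: nom +39.400 → Σnom=48.670; wc +0.055/-0.430 → slack +0.345/-1.560; half-tol=0.242, Σhalf²=0.228356
  -E: nom -45.500 → Σnom=3.170; wc +0.360/-0.360 → slack +0.705/-1.920; half-tol=0.360, Σhalf²=0.357956
  +F: nom +7.060 → Σnom=10.230; wc +0.311/-0.350 → slack +1.016/-2.270; half-tol=0.331, Σhalf²=0.467187
Nominal = 10.230. Worst-case = [10.230 - 2.270, 10.230 + 1.016] = [7.960, 11.246]. RSS = √0.467187 = 0.684.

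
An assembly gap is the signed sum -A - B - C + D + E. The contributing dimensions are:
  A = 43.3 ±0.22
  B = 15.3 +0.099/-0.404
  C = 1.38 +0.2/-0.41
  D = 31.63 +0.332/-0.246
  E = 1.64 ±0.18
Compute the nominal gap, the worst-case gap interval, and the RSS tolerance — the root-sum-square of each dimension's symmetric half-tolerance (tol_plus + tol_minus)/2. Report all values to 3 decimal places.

nominal=-26.710 wc=[-27.655,-25.164] rss=0.566

Stack each dimension's contribution:
  -A: nom -43.300 → Σnom=-43.300; wc +0.220/-0.220 → slack +0.220/-0.220; half-tol=0.220, Σhalf²=0.048400
  -B: nom -15.300 → Σnom=-58.600; wc +0.404/-0.099 → slack +0.624/-0.319; half-tol=0.252, Σhalf²=0.111652
  -C: nom -1.380 → Σnom=-59.980; wc +0.410/-0.200 → slack +1.034/-0.519; half-tol=0.305, Σhalf²=0.204677
  +D: nom +31.630 → Σnom=-28.350; wc +0.332/-0.246 → slack +1.366/-0.765; half-tol=0.289, Σhalf²=0.288198
  +E: nom +1.640 → Σnom=-26.710; wc +0.180/-0.180 → slack +1.546/-0.945; half-tol=0.180, Σhalf²=0.320598
Nominal = -26.710. Worst-case = [-26.710 - 0.945, -26.710 + 1.546] = [-27.655, -25.164]. RSS = √0.320598 = 0.566.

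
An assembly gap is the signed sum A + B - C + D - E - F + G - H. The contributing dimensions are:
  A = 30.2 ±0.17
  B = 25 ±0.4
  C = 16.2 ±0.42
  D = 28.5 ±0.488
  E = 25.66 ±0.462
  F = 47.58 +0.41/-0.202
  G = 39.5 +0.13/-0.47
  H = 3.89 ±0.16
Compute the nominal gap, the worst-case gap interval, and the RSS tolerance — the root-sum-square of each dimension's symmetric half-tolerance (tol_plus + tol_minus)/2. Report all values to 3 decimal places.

Stack each dimension's contribution:
  +A: nom +30.200 → Σnom=30.200; wc +0.170/-0.170 → slack +0.170/-0.170; half-tol=0.170, Σhalf²=0.028900
  +B: nom +25.000 → Σnom=55.200; wc +0.400/-0.400 → slack +0.570/-0.570; half-tol=0.400, Σhalf²=0.188900
  -C: nom -16.200 → Σnom=39.000; wc +0.420/-0.420 → slack +0.990/-0.990; half-tol=0.420, Σhalf²=0.365300
  +D: nom +28.500 → Σnom=67.500; wc +0.488/-0.488 → slack +1.478/-1.478; half-tol=0.488, Σhalf²=0.603444
  -E: nom -25.660 → Σnom=41.840; wc +0.462/-0.462 → slack +1.940/-1.940; half-tol=0.462, Σhalf²=0.816888
  -F: nom -47.580 → Σnom=-5.740; wc +0.202/-0.410 → slack +2.142/-2.350; half-tol=0.306, Σhalf²=0.910524
  +G: nom +39.500 → Σnom=33.760; wc +0.130/-0.470 → slack +2.272/-2.820; half-tol=0.300, Σhalf²=1.000524
  -H: nom -3.890 → Σnom=29.870; wc +0.160/-0.160 → slack +2.432/-2.980; half-tol=0.160, Σhalf²=1.026124
Nominal = 29.870. Worst-case = [29.870 - 2.980, 29.870 + 2.432] = [26.890, 32.302]. RSS = √1.026124 = 1.013.

nominal=29.870 wc=[26.890,32.302] rss=1.013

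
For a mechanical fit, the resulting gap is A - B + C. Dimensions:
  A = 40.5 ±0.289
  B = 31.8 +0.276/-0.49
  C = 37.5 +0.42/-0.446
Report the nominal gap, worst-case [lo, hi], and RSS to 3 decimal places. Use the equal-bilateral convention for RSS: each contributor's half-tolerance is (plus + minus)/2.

Stack each dimension's contribution:
  +A: nom +40.500 → Σnom=40.500; wc +0.289/-0.289 → slack +0.289/-0.289; half-tol=0.289, Σhalf²=0.083521
  -B: nom -31.800 → Σnom=8.700; wc +0.490/-0.276 → slack +0.779/-0.565; half-tol=0.383, Σhalf²=0.230210
  +C: nom +37.500 → Σnom=46.200; wc +0.420/-0.446 → slack +1.199/-1.011; half-tol=0.433, Σhalf²=0.417699
Nominal = 46.200. Worst-case = [46.200 - 1.011, 46.200 + 1.199] = [45.189, 47.399]. RSS = √0.417699 = 0.646.

nominal=46.200 wc=[45.189,47.399] rss=0.646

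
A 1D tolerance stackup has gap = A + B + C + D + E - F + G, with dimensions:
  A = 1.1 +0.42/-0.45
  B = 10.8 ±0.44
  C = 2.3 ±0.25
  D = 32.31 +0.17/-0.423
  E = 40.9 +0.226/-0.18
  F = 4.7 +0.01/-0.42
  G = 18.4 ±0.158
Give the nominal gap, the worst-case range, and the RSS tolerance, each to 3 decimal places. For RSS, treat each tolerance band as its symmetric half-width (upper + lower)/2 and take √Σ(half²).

Stack each dimension's contribution:
  +A: nom +1.100 → Σnom=1.100; wc +0.420/-0.450 → slack +0.420/-0.450; half-tol=0.435, Σhalf²=0.189225
  +B: nom +10.800 → Σnom=11.900; wc +0.440/-0.440 → slack +0.860/-0.890; half-tol=0.440, Σhalf²=0.382825
  +C: nom +2.300 → Σnom=14.200; wc +0.250/-0.250 → slack +1.110/-1.140; half-tol=0.250, Σhalf²=0.445325
  +D: nom +32.310 → Σnom=46.510; wc +0.170/-0.423 → slack +1.280/-1.563; half-tol=0.296, Σhalf²=0.533237
  +E: nom +40.900 → Σnom=87.410; wc +0.226/-0.180 → slack +1.506/-1.743; half-tol=0.203, Σhalf²=0.574446
  -F: nom -4.700 → Σnom=82.710; wc +0.420/-0.010 → slack +1.926/-1.753; half-tol=0.215, Σhalf²=0.620671
  +G: nom +18.400 → Σnom=101.110; wc +0.158/-0.158 → slack +2.084/-1.911; half-tol=0.158, Σhalf²=0.645635
Nominal = 101.110. Worst-case = [101.110 - 1.911, 101.110 + 2.084] = [99.199, 103.194]. RSS = √0.645635 = 0.804.

nominal=101.110 wc=[99.199,103.194] rss=0.804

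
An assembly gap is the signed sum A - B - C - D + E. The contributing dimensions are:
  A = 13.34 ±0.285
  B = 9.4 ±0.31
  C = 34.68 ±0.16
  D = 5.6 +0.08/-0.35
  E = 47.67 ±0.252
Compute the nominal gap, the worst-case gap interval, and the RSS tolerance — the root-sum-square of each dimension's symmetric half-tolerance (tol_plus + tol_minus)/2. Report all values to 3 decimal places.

nominal=11.330 wc=[10.243,12.687] rss=0.559

Stack each dimension's contribution:
  +A: nom +13.340 → Σnom=13.340; wc +0.285/-0.285 → slack +0.285/-0.285; half-tol=0.285, Σhalf²=0.081225
  -B: nom -9.400 → Σnom=3.940; wc +0.310/-0.310 → slack +0.595/-0.595; half-tol=0.310, Σhalf²=0.177325
  -C: nom -34.680 → Σnom=-30.740; wc +0.160/-0.160 → slack +0.755/-0.755; half-tol=0.160, Σhalf²=0.202925
  -D: nom -5.600 → Σnom=-36.340; wc +0.350/-0.080 → slack +1.105/-0.835; half-tol=0.215, Σhalf²=0.249150
  +E: nom +47.670 → Σnom=11.330; wc +0.252/-0.252 → slack +1.357/-1.087; half-tol=0.252, Σhalf²=0.312654
Nominal = 11.330. Worst-case = [11.330 - 1.087, 11.330 + 1.357] = [10.243, 12.687]. RSS = √0.312654 = 0.559.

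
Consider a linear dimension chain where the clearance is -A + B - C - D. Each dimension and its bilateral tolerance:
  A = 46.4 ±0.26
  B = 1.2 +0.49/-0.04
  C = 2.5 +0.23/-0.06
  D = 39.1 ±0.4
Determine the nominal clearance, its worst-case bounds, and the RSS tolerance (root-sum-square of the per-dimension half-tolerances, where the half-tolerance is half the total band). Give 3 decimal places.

Stack each dimension's contribution:
  -A: nom -46.400 → Σnom=-46.400; wc +0.260/-0.260 → slack +0.260/-0.260; half-tol=0.260, Σhalf²=0.067600
  +B: nom +1.200 → Σnom=-45.200; wc +0.490/-0.040 → slack +0.750/-0.300; half-tol=0.265, Σhalf²=0.137825
  -C: nom -2.500 → Σnom=-47.700; wc +0.060/-0.230 → slack +0.810/-0.530; half-tol=0.145, Σhalf²=0.158850
  -D: nom -39.100 → Σnom=-86.800; wc +0.400/-0.400 → slack +1.210/-0.930; half-tol=0.400, Σhalf²=0.318850
Nominal = -86.800. Worst-case = [-86.800 - 0.930, -86.800 + 1.210] = [-87.730, -85.590]. RSS = √0.318850 = 0.565.

nominal=-86.800 wc=[-87.730,-85.590] rss=0.565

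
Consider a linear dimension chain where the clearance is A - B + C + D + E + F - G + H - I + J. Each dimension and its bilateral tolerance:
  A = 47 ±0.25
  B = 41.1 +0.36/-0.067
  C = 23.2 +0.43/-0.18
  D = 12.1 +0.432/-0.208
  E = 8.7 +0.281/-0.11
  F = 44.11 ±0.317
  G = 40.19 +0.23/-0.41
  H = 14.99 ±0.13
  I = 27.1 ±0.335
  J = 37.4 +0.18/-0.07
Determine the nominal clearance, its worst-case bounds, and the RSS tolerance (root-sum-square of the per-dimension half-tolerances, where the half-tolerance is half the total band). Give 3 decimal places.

nominal=79.110 wc=[76.920,81.942] rss=0.830

Stack each dimension's contribution:
  +A: nom +47.000 → Σnom=47.000; wc +0.250/-0.250 → slack +0.250/-0.250; half-tol=0.250, Σhalf²=0.062500
  -B: nom -41.100 → Σnom=5.900; wc +0.067/-0.360 → slack +0.317/-0.610; half-tol=0.213, Σhalf²=0.108082
  +C: nom +23.200 → Σnom=29.100; wc +0.430/-0.180 → slack +0.747/-0.790; half-tol=0.305, Σhalf²=0.201107
  +D: nom +12.100 → Σnom=41.200; wc +0.432/-0.208 → slack +1.179/-0.998; half-tol=0.320, Σhalf²=0.303507
  +E: nom +8.700 → Σnom=49.900; wc +0.281/-0.110 → slack +1.460/-1.108; half-tol=0.196, Σhalf²=0.341728
  +F: nom +44.110 → Σnom=94.010; wc +0.317/-0.317 → slack +1.777/-1.425; half-tol=0.317, Σhalf²=0.442217
  -G: nom -40.190 → Σnom=53.820; wc +0.410/-0.230 → slack +2.187/-1.655; half-tol=0.320, Σhalf²=0.544617
  +H: nom +14.990 → Σnom=68.810; wc +0.130/-0.130 → slack +2.317/-1.785; half-tol=0.130, Σhalf²=0.561517
  -I: nom -27.100 → Σnom=41.710; wc +0.335/-0.335 → slack +2.652/-2.120; half-tol=0.335, Σhalf²=0.673742
  +J: nom +37.400 → Σnom=79.110; wc +0.180/-0.070 → slack +2.832/-2.190; half-tol=0.125, Σhalf²=0.689367
Nominal = 79.110. Worst-case = [79.110 - 2.190, 79.110 + 2.832] = [76.920, 81.942]. RSS = √0.689367 = 0.830.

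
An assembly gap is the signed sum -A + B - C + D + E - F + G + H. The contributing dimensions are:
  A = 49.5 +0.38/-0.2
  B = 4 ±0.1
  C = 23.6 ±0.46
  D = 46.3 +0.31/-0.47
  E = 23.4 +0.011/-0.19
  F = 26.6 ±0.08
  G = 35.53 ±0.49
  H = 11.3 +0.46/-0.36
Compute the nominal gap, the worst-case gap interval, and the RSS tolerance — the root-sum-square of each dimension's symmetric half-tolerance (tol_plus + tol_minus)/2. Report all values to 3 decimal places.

nominal=20.830 wc=[18.300,22.941] rss=0.939

Stack each dimension's contribution:
  -A: nom -49.500 → Σnom=-49.500; wc +0.200/-0.380 → slack +0.200/-0.380; half-tol=0.290, Σhalf²=0.084100
  +B: nom +4.000 → Σnom=-45.500; wc +0.100/-0.100 → slack +0.300/-0.480; half-tol=0.100, Σhalf²=0.094100
  -C: nom -23.600 → Σnom=-69.100; wc +0.460/-0.460 → slack +0.760/-0.940; half-tol=0.460, Σhalf²=0.305700
  +D: nom +46.300 → Σnom=-22.800; wc +0.310/-0.470 → slack +1.070/-1.410; half-tol=0.390, Σhalf²=0.457800
  +E: nom +23.400 → Σnom=0.600; wc +0.011/-0.190 → slack +1.081/-1.600; half-tol=0.101, Σhalf²=0.467900
  -F: nom -26.600 → Σnom=-26.000; wc +0.080/-0.080 → slack +1.161/-1.680; half-tol=0.080, Σhalf²=0.474300
  +G: nom +35.530 → Σnom=9.530; wc +0.490/-0.490 → slack +1.651/-2.170; half-tol=0.490, Σhalf²=0.714400
  +H: nom +11.300 → Σnom=20.830; wc +0.460/-0.360 → slack +2.111/-2.530; half-tol=0.410, Σhalf²=0.882500
Nominal = 20.830. Worst-case = [20.830 - 2.530, 20.830 + 2.111] = [18.300, 22.941]. RSS = √0.882500 = 0.939.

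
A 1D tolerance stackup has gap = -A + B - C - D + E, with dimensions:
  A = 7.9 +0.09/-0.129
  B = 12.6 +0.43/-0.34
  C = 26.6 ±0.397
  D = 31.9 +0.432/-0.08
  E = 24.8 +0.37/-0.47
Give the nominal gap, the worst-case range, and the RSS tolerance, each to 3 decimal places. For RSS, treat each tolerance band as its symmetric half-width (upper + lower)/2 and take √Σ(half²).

Stack each dimension's contribution:
  -A: nom -7.900 → Σnom=-7.900; wc +0.129/-0.090 → slack +0.129/-0.090; half-tol=0.110, Σhalf²=0.011990
  +B: nom +12.600 → Σnom=4.700; wc +0.430/-0.340 → slack +0.559/-0.430; half-tol=0.385, Σhalf²=0.160215
  -C: nom -26.600 → Σnom=-21.900; wc +0.397/-0.397 → slack +0.956/-0.827; half-tol=0.397, Σhalf²=0.317824
  -D: nom -31.900 → Σnom=-53.800; wc +0.080/-0.432 → slack +1.036/-1.259; half-tol=0.256, Σhalf²=0.383360
  +E: nom +24.800 → Σnom=-29.000; wc +0.370/-0.470 → slack +1.406/-1.729; half-tol=0.420, Σhalf²=0.559760
Nominal = -29.000. Worst-case = [-29.000 - 1.729, -29.000 + 1.406] = [-30.729, -27.594]. RSS = √0.559760 = 0.748.

nominal=-29.000 wc=[-30.729,-27.594] rss=0.748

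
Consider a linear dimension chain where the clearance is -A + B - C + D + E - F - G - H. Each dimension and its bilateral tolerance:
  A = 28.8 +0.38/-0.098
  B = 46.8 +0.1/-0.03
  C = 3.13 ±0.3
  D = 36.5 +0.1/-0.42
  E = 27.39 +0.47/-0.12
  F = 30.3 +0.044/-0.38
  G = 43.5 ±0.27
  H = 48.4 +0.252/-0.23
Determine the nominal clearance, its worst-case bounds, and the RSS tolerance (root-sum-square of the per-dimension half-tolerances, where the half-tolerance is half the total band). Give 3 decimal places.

nominal=-43.440 wc=[-45.256,-41.492] rss=0.694

Stack each dimension's contribution:
  -A: nom -28.800 → Σnom=-28.800; wc +0.098/-0.380 → slack +0.098/-0.380; half-tol=0.239, Σhalf²=0.057121
  +B: nom +46.800 → Σnom=18.000; wc +0.100/-0.030 → slack +0.198/-0.410; half-tol=0.065, Σhalf²=0.061346
  -C: nom -3.130 → Σnom=14.870; wc +0.300/-0.300 → slack +0.498/-0.710; half-tol=0.300, Σhalf²=0.151346
  +D: nom +36.500 → Σnom=51.370; wc +0.100/-0.420 → slack +0.598/-1.130; half-tol=0.260, Σhalf²=0.218946
  +E: nom +27.390 → Σnom=78.760; wc +0.470/-0.120 → slack +1.068/-1.250; half-tol=0.295, Σhalf²=0.305971
  -F: nom -30.300 → Σnom=48.460; wc +0.380/-0.044 → slack +1.448/-1.294; half-tol=0.212, Σhalf²=0.350915
  -G: nom -43.500 → Σnom=4.960; wc +0.270/-0.270 → slack +1.718/-1.564; half-tol=0.270, Σhalf²=0.423815
  -H: nom -48.400 → Σnom=-43.440; wc +0.230/-0.252 → slack +1.948/-1.816; half-tol=0.241, Σhalf²=0.481896
Nominal = -43.440. Worst-case = [-43.440 - 1.816, -43.440 + 1.948] = [-45.256, -41.492]. RSS = √0.481896 = 0.694.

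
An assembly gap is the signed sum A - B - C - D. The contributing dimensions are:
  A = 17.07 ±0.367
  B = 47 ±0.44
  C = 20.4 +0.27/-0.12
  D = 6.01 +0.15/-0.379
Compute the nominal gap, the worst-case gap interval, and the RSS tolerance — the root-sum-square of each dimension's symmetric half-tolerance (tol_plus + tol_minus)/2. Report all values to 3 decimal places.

nominal=-56.340 wc=[-57.567,-55.034] rss=0.661

Stack each dimension's contribution:
  +A: nom +17.070 → Σnom=17.070; wc +0.367/-0.367 → slack +0.367/-0.367; half-tol=0.367, Σhalf²=0.134689
  -B: nom -47.000 → Σnom=-29.930; wc +0.440/-0.440 → slack +0.807/-0.807; half-tol=0.440, Σhalf²=0.328289
  -C: nom -20.400 → Σnom=-50.330; wc +0.120/-0.270 → slack +0.927/-1.077; half-tol=0.195, Σhalf²=0.366314
  -D: nom -6.010 → Σnom=-56.340; wc +0.379/-0.150 → slack +1.306/-1.227; half-tol=0.265, Σhalf²=0.436274
Nominal = -56.340. Worst-case = [-56.340 - 1.227, -56.340 + 1.306] = [-57.567, -55.034]. RSS = √0.436274 = 0.661.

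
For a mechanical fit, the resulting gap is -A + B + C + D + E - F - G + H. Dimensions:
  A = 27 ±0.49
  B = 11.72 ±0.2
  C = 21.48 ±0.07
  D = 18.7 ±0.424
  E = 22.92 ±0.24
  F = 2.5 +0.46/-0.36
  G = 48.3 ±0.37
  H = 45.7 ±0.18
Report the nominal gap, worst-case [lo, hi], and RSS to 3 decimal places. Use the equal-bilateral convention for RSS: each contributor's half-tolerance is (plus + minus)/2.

Stack each dimension's contribution:
  -A: nom -27.000 → Σnom=-27.000; wc +0.490/-0.490 → slack +0.490/-0.490; half-tol=0.490, Σhalf²=0.240100
  +B: nom +11.720 → Σnom=-15.280; wc +0.200/-0.200 → slack +0.690/-0.690; half-tol=0.200, Σhalf²=0.280100
  +C: nom +21.480 → Σnom=6.200; wc +0.070/-0.070 → slack +0.760/-0.760; half-tol=0.070, Σhalf²=0.285000
  +D: nom +18.700 → Σnom=24.900; wc +0.424/-0.424 → slack +1.184/-1.184; half-tol=0.424, Σhalf²=0.464776
  +E: nom +22.920 → Σnom=47.820; wc +0.240/-0.240 → slack +1.424/-1.424; half-tol=0.240, Σhalf²=0.522376
  -F: nom -2.500 → Σnom=45.320; wc +0.360/-0.460 → slack +1.784/-1.884; half-tol=0.410, Σhalf²=0.690476
  -G: nom -48.300 → Σnom=-2.980; wc +0.370/-0.370 → slack +2.154/-2.254; half-tol=0.370, Σhalf²=0.827376
  +H: nom +45.700 → Σnom=42.720; wc +0.180/-0.180 → slack +2.334/-2.434; half-tol=0.180, Σhalf²=0.859776
Nominal = 42.720. Worst-case = [42.720 - 2.434, 42.720 + 2.334] = [40.286, 45.054]. RSS = √0.859776 = 0.927.

nominal=42.720 wc=[40.286,45.054] rss=0.927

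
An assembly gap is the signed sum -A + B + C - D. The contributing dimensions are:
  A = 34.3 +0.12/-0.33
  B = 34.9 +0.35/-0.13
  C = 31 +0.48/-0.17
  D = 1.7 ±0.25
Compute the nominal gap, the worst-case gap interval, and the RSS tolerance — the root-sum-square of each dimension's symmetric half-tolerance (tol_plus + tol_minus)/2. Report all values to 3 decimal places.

nominal=29.900 wc=[29.230,31.310] rss=0.526

Stack each dimension's contribution:
  -A: nom -34.300 → Σnom=-34.300; wc +0.330/-0.120 → slack +0.330/-0.120; half-tol=0.225, Σhalf²=0.050625
  +B: nom +34.900 → Σnom=0.600; wc +0.350/-0.130 → slack +0.680/-0.250; half-tol=0.240, Σhalf²=0.108225
  +C: nom +31.000 → Σnom=31.600; wc +0.480/-0.170 → slack +1.160/-0.420; half-tol=0.325, Σhalf²=0.213850
  -D: nom -1.700 → Σnom=29.900; wc +0.250/-0.250 → slack +1.410/-0.670; half-tol=0.250, Σhalf²=0.276350
Nominal = 29.900. Worst-case = [29.900 - 0.670, 29.900 + 1.410] = [29.230, 31.310]. RSS = √0.276350 = 0.526.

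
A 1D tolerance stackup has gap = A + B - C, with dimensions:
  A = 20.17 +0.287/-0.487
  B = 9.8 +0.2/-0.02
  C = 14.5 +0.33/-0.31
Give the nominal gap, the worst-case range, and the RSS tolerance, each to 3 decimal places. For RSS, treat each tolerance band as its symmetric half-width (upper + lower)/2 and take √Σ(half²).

Stack each dimension's contribution:
  +A: nom +20.170 → Σnom=20.170; wc +0.287/-0.487 → slack +0.287/-0.487; half-tol=0.387, Σhalf²=0.149769
  +B: nom +9.800 → Σnom=29.970; wc +0.200/-0.020 → slack +0.487/-0.507; half-tol=0.110, Σhalf²=0.161869
  -C: nom -14.500 → Σnom=15.470; wc +0.310/-0.330 → slack +0.797/-0.837; half-tol=0.320, Σhalf²=0.264269
Nominal = 15.470. Worst-case = [15.470 - 0.837, 15.470 + 0.797] = [14.633, 16.267]. RSS = √0.264269 = 0.514.

nominal=15.470 wc=[14.633,16.267] rss=0.514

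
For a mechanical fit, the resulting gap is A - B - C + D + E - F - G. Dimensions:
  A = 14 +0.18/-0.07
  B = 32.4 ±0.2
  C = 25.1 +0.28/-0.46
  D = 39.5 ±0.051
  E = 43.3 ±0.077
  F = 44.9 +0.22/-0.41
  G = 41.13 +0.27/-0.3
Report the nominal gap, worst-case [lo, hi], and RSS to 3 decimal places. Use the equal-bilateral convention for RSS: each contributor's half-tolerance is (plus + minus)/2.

nominal=-46.730 wc=[-47.898,-45.052] rss=0.618

Stack each dimension's contribution:
  +A: nom +14.000 → Σnom=14.000; wc +0.180/-0.070 → slack +0.180/-0.070; half-tol=0.125, Σhalf²=0.015625
  -B: nom -32.400 → Σnom=-18.400; wc +0.200/-0.200 → slack +0.380/-0.270; half-tol=0.200, Σhalf²=0.055625
  -C: nom -25.100 → Σnom=-43.500; wc +0.460/-0.280 → slack +0.840/-0.550; half-tol=0.370, Σhalf²=0.192525
  +D: nom +39.500 → Σnom=-4.000; wc +0.051/-0.051 → slack +0.891/-0.601; half-tol=0.051, Σhalf²=0.195126
  +E: nom +43.300 → Σnom=39.300; wc +0.077/-0.077 → slack +0.968/-0.678; half-tol=0.077, Σhalf²=0.201055
  -F: nom -44.900 → Σnom=-5.600; wc +0.410/-0.220 → slack +1.378/-0.898; half-tol=0.315, Σhalf²=0.300280
  -G: nom -41.130 → Σnom=-46.730; wc +0.300/-0.270 → slack +1.678/-1.168; half-tol=0.285, Σhalf²=0.381505
Nominal = -46.730. Worst-case = [-46.730 - 1.168, -46.730 + 1.678] = [-47.898, -45.052]. RSS = √0.381505 = 0.618.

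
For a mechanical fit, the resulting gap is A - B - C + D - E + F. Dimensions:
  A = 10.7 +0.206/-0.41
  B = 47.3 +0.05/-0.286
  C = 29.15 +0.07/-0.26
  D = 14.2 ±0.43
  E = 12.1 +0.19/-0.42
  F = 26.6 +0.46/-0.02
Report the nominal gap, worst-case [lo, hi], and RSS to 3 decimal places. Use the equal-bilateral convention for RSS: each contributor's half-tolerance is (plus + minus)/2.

Stack each dimension's contribution:
  +A: nom +10.700 → Σnom=10.700; wc +0.206/-0.410 → slack +0.206/-0.410; half-tol=0.308, Σhalf²=0.094864
  -B: nom -47.300 → Σnom=-36.600; wc +0.286/-0.050 → slack +0.492/-0.460; half-tol=0.168, Σhalf²=0.123088
  -C: nom -29.150 → Σnom=-65.750; wc +0.260/-0.070 → slack +0.752/-0.530; half-tol=0.165, Σhalf²=0.150313
  +D: nom +14.200 → Σnom=-51.550; wc +0.430/-0.430 → slack +1.182/-0.960; half-tol=0.430, Σhalf²=0.335213
  -E: nom -12.100 → Σnom=-63.650; wc +0.420/-0.190 → slack +1.602/-1.150; half-tol=0.305, Σhalf²=0.428238
  +F: nom +26.600 → Σnom=-37.050; wc +0.460/-0.020 → slack +2.062/-1.170; half-tol=0.240, Σhalf²=0.485838
Nominal = -37.050. Worst-case = [-37.050 - 1.170, -37.050 + 2.062] = [-38.220, -34.988]. RSS = √0.485838 = 0.697.

nominal=-37.050 wc=[-38.220,-34.988] rss=0.697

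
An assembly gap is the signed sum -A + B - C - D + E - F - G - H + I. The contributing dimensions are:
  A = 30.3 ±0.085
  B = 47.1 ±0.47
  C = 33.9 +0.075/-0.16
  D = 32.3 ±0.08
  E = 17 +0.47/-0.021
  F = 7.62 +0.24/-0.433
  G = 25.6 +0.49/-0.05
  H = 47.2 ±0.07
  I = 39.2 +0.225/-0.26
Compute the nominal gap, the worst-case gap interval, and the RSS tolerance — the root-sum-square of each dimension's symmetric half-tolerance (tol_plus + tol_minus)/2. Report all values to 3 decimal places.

nominal=-73.620 wc=[-75.411,-71.577] rss=0.747

Stack each dimension's contribution:
  -A: nom -30.300 → Σnom=-30.300; wc +0.085/-0.085 → slack +0.085/-0.085; half-tol=0.085, Σhalf²=0.007225
  +B: nom +47.100 → Σnom=16.800; wc +0.470/-0.470 → slack +0.555/-0.555; half-tol=0.470, Σhalf²=0.228125
  -C: nom -33.900 → Σnom=-17.100; wc +0.160/-0.075 → slack +0.715/-0.630; half-tol=0.117, Σhalf²=0.241931
  -D: nom -32.300 → Σnom=-49.400; wc +0.080/-0.080 → slack +0.795/-0.710; half-tol=0.080, Σhalf²=0.248331
  +E: nom +17.000 → Σnom=-32.400; wc +0.470/-0.021 → slack +1.265/-0.731; half-tol=0.245, Σhalf²=0.308601
  -F: nom -7.620 → Σnom=-40.020; wc +0.433/-0.240 → slack +1.698/-0.971; half-tol=0.337, Σhalf²=0.421834
  -G: nom -25.600 → Σnom=-65.620; wc +0.050/-0.490 → slack +1.748/-1.461; half-tol=0.270, Σhalf²=0.494734
  -H: nom -47.200 → Σnom=-112.820; wc +0.070/-0.070 → slack +1.818/-1.531; half-tol=0.070, Σhalf²=0.499634
  +I: nom +39.200 → Σnom=-73.620; wc +0.225/-0.260 → slack +2.043/-1.791; half-tol=0.242, Σhalf²=0.558440
Nominal = -73.620. Worst-case = [-73.620 - 1.791, -73.620 + 2.043] = [-75.411, -71.577]. RSS = √0.558440 = 0.747.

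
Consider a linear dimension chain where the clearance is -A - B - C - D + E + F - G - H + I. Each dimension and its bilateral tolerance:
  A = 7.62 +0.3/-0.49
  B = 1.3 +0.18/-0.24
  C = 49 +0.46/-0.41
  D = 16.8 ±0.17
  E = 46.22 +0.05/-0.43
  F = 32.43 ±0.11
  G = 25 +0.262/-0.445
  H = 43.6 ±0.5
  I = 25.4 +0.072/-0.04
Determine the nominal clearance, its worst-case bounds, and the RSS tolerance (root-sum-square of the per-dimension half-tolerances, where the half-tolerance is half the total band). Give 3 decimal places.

Stack each dimension's contribution:
  -A: nom -7.620 → Σnom=-7.620; wc +0.490/-0.300 → slack +0.490/-0.300; half-tol=0.395, Σhalf²=0.156025
  -B: nom -1.300 → Σnom=-8.920; wc +0.240/-0.180 → slack +0.730/-0.480; half-tol=0.210, Σhalf²=0.200125
  -C: nom -49.000 → Σnom=-57.920; wc +0.410/-0.460 → slack +1.140/-0.940; half-tol=0.435, Σhalf²=0.389350
  -D: nom -16.800 → Σnom=-74.720; wc +0.170/-0.170 → slack +1.310/-1.110; half-tol=0.170, Σhalf²=0.418250
  +E: nom +46.220 → Σnom=-28.500; wc +0.050/-0.430 → slack +1.360/-1.540; half-tol=0.240, Σhalf²=0.475850
  +F: nom +32.430 → Σnom=3.930; wc +0.110/-0.110 → slack +1.470/-1.650; half-tol=0.110, Σhalf²=0.487950
  -G: nom -25.000 → Σnom=-21.070; wc +0.445/-0.262 → slack +1.915/-1.912; half-tol=0.354, Σhalf²=0.612912
  -H: nom -43.600 → Σnom=-64.670; wc +0.500/-0.500 → slack +2.415/-2.412; half-tol=0.500, Σhalf²=0.862912
  +I: nom +25.400 → Σnom=-39.270; wc +0.072/-0.040 → slack +2.487/-2.452; half-tol=0.056, Σhalf²=0.866048
Nominal = -39.270. Worst-case = [-39.270 - 2.452, -39.270 + 2.487] = [-41.722, -36.783]. RSS = √0.866048 = 0.931.

nominal=-39.270 wc=[-41.722,-36.783] rss=0.931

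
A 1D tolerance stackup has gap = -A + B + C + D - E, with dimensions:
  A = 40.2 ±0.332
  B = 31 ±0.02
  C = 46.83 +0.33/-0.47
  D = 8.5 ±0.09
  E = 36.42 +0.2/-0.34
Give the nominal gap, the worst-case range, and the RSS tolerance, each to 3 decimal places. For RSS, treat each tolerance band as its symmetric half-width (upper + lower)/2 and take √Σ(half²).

Stack each dimension's contribution:
  -A: nom -40.200 → Σnom=-40.200; wc +0.332/-0.332 → slack +0.332/-0.332; half-tol=0.332, Σhalf²=0.110224
  +B: nom +31.000 → Σnom=-9.200; wc +0.020/-0.020 → slack +0.352/-0.352; half-tol=0.020, Σhalf²=0.110624
  +C: nom +46.830 → Σnom=37.630; wc +0.330/-0.470 → slack +0.682/-0.822; half-tol=0.400, Σhalf²=0.270624
  +D: nom +8.500 → Σnom=46.130; wc +0.090/-0.090 → slack +0.772/-0.912; half-tol=0.090, Σhalf²=0.278724
  -E: nom -36.420 → Σnom=9.710; wc +0.340/-0.200 → slack +1.112/-1.112; half-tol=0.270, Σhalf²=0.351624
Nominal = 9.710. Worst-case = [9.710 - 1.112, 9.710 + 1.112] = [8.598, 10.822]. RSS = √0.351624 = 0.593.

nominal=9.710 wc=[8.598,10.822] rss=0.593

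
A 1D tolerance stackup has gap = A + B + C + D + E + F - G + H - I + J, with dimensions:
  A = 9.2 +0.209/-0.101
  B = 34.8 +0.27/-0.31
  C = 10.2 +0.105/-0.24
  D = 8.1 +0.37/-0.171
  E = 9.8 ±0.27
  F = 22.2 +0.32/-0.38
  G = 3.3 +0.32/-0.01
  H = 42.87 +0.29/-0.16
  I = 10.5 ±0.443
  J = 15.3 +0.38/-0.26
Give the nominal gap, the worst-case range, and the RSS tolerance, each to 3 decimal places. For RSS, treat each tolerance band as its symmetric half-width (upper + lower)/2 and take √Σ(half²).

nominal=138.670 wc=[136.015,141.337] rss=0.885

Stack each dimension's contribution:
  +A: nom +9.200 → Σnom=9.200; wc +0.209/-0.101 → slack +0.209/-0.101; half-tol=0.155, Σhalf²=0.024025
  +B: nom +34.800 → Σnom=44.000; wc +0.270/-0.310 → slack +0.479/-0.411; half-tol=0.290, Σhalf²=0.108125
  +C: nom +10.200 → Σnom=54.200; wc +0.105/-0.240 → slack +0.584/-0.651; half-tol=0.172, Σhalf²=0.137881
  +D: nom +8.100 → Σnom=62.300; wc +0.370/-0.171 → slack +0.954/-0.822; half-tol=0.271, Σhalf²=0.211052
  +E: nom +9.800 → Σnom=72.100; wc +0.270/-0.270 → slack +1.224/-1.092; half-tol=0.270, Σhalf²=0.283952
  +F: nom +22.200 → Σnom=94.300; wc +0.320/-0.380 → slack +1.544/-1.472; half-tol=0.350, Σhalf²=0.406452
  -G: nom -3.300 → Σnom=91.000; wc +0.010/-0.320 → slack +1.554/-1.792; half-tol=0.165, Σhalf²=0.433677
  +H: nom +42.870 → Σnom=133.870; wc +0.290/-0.160 → slack +1.844/-1.952; half-tol=0.225, Σhalf²=0.484301
  -I: nom -10.500 → Σnom=123.370; wc +0.443/-0.443 → slack +2.287/-2.395; half-tol=0.443, Σhalf²=0.680551
  +J: nom +15.300 → Σnom=138.670; wc +0.380/-0.260 → slack +2.667/-2.655; half-tol=0.320, Σhalf²=0.782951
Nominal = 138.670. Worst-case = [138.670 - 2.655, 138.670 + 2.667] = [136.015, 141.337]. RSS = √0.782951 = 0.885.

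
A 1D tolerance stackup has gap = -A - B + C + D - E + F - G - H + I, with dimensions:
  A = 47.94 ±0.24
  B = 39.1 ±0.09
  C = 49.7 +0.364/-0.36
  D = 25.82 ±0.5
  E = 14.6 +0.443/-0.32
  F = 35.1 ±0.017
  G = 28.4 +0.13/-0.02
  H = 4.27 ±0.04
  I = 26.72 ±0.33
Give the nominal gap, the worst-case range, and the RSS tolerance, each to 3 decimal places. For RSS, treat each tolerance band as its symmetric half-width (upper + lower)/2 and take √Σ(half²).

nominal=3.030 wc=[0.880,4.951] rss=0.842

Stack each dimension's contribution:
  -A: nom -47.940 → Σnom=-47.940; wc +0.240/-0.240 → slack +0.240/-0.240; half-tol=0.240, Σhalf²=0.057600
  -B: nom -39.100 → Σnom=-87.040; wc +0.090/-0.090 → slack +0.330/-0.330; half-tol=0.090, Σhalf²=0.065700
  +C: nom +49.700 → Σnom=-37.340; wc +0.364/-0.360 → slack +0.694/-0.690; half-tol=0.362, Σhalf²=0.196744
  +D: nom +25.820 → Σnom=-11.520; wc +0.500/-0.500 → slack +1.194/-1.190; half-tol=0.500, Σhalf²=0.446744
  -E: nom -14.600 → Σnom=-26.120; wc +0.320/-0.443 → slack +1.514/-1.633; half-tol=0.382, Σhalf²=0.592286
  +F: nom +35.100 → Σnom=8.980; wc +0.017/-0.017 → slack +1.531/-1.650; half-tol=0.017, Σhalf²=0.592575
  -G: nom -28.400 → Σnom=-19.420; wc +0.020/-0.130 → slack +1.551/-1.780; half-tol=0.075, Σhalf²=0.598200
  -H: nom -4.270 → Σnom=-23.690; wc +0.040/-0.040 → slack +1.591/-1.820; half-tol=0.040, Σhalf²=0.599800
  +I: nom +26.720 → Σnom=3.030; wc +0.330/-0.330 → slack +1.921/-2.150; half-tol=0.330, Σhalf²=0.708700
Nominal = 3.030. Worst-case = [3.030 - 2.150, 3.030 + 1.921] = [0.880, 4.951]. RSS = √0.708700 = 0.842.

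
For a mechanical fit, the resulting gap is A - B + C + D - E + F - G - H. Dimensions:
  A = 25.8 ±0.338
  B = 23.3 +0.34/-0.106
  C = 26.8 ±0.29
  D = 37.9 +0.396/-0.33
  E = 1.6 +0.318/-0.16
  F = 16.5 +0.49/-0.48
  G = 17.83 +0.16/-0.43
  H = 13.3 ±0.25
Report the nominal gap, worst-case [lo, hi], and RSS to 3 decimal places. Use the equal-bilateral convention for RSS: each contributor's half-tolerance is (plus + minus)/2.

nominal=50.970 wc=[48.464,53.430] rss=0.906

Stack each dimension's contribution:
  +A: nom +25.800 → Σnom=25.800; wc +0.338/-0.338 → slack +0.338/-0.338; half-tol=0.338, Σhalf²=0.114244
  -B: nom -23.300 → Σnom=2.500; wc +0.106/-0.340 → slack +0.444/-0.678; half-tol=0.223, Σhalf²=0.163973
  +C: nom +26.800 → Σnom=29.300; wc +0.290/-0.290 → slack +0.734/-0.968; half-tol=0.290, Σhalf²=0.248073
  +D: nom +37.900 → Σnom=67.200; wc +0.396/-0.330 → slack +1.130/-1.298; half-tol=0.363, Σhalf²=0.379842
  -E: nom -1.600 → Σnom=65.600; wc +0.160/-0.318 → slack +1.290/-1.616; half-tol=0.239, Σhalf²=0.436963
  +F: nom +16.500 → Σnom=82.100; wc +0.490/-0.480 → slack +1.780/-2.096; half-tol=0.485, Σhalf²=0.672188
  -G: nom -17.830 → Σnom=64.270; wc +0.430/-0.160 → slack +2.210/-2.256; half-tol=0.295, Σhalf²=0.759213
  -H: nom -13.300 → Σnom=50.970; wc +0.250/-0.250 → slack +2.460/-2.506; half-tol=0.250, Σhalf²=0.821713
Nominal = 50.970. Worst-case = [50.970 - 2.506, 50.970 + 2.460] = [48.464, 53.430]. RSS = √0.821713 = 0.906.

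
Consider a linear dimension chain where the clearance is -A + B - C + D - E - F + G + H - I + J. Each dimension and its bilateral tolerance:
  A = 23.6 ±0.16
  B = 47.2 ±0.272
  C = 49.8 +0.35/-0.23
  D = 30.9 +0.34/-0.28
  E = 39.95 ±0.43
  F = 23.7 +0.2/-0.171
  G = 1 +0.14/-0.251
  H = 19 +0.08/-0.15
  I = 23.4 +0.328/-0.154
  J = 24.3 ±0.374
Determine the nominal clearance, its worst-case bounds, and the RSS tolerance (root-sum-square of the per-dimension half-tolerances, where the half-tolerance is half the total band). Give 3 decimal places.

Stack each dimension's contribution:
  -A: nom -23.600 → Σnom=-23.600; wc +0.160/-0.160 → slack +0.160/-0.160; half-tol=0.160, Σhalf²=0.025600
  +B: nom +47.200 → Σnom=23.600; wc +0.272/-0.272 → slack +0.432/-0.432; half-tol=0.272, Σhalf²=0.099584
  -C: nom -49.800 → Σnom=-26.200; wc +0.230/-0.350 → slack +0.662/-0.782; half-tol=0.290, Σhalf²=0.183684
  +D: nom +30.900 → Σnom=4.700; wc +0.340/-0.280 → slack +1.002/-1.062; half-tol=0.310, Σhalf²=0.279784
  -E: nom -39.950 → Σnom=-35.250; wc +0.430/-0.430 → slack +1.432/-1.492; half-tol=0.430, Σhalf²=0.464684
  -F: nom -23.700 → Σnom=-58.950; wc +0.171/-0.200 → slack +1.603/-1.692; half-tol=0.185, Σhalf²=0.499094
  +G: nom +1.000 → Σnom=-57.950; wc +0.140/-0.251 → slack +1.743/-1.943; half-tol=0.196, Σhalf²=0.537314
  +H: nom +19.000 → Σnom=-38.950; wc +0.080/-0.150 → slack +1.823/-2.093; half-tol=0.115, Σhalf²=0.550539
  -I: nom -23.400 → Σnom=-62.350; wc +0.154/-0.328 → slack +1.977/-2.421; half-tol=0.241, Σhalf²=0.608621
  +J: nom +24.300 → Σnom=-38.050; wc +0.374/-0.374 → slack +2.351/-2.795; half-tol=0.374, Σhalf²=0.748497
Nominal = -38.050. Worst-case = [-38.050 - 2.795, -38.050 + 2.351] = [-40.845, -35.699]. RSS = √0.748497 = 0.865.

nominal=-38.050 wc=[-40.845,-35.699] rss=0.865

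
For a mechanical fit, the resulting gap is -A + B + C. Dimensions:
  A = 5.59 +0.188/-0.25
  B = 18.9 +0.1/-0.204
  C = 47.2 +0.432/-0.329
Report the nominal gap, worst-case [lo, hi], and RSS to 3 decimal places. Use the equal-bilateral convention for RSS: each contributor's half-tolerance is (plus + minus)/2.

nominal=60.510 wc=[59.789,61.292] rss=0.465

Stack each dimension's contribution:
  -A: nom -5.590 → Σnom=-5.590; wc +0.250/-0.188 → slack +0.250/-0.188; half-tol=0.219, Σhalf²=0.047961
  +B: nom +18.900 → Σnom=13.310; wc +0.100/-0.204 → slack +0.350/-0.392; half-tol=0.152, Σhalf²=0.071065
  +C: nom +47.200 → Σnom=60.510; wc +0.432/-0.329 → slack +0.782/-0.721; half-tol=0.381, Σhalf²=0.215845
Nominal = 60.510. Worst-case = [60.510 - 0.721, 60.510 + 0.782] = [59.789, 61.292]. RSS = √0.215845 = 0.465.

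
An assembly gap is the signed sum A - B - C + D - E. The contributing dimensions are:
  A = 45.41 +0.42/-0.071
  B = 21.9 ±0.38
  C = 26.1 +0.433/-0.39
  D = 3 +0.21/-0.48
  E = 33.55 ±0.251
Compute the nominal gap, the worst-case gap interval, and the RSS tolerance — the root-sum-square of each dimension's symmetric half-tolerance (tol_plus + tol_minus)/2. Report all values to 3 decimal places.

nominal=-33.140 wc=[-34.755,-31.489] rss=0.746

Stack each dimension's contribution:
  +A: nom +45.410 → Σnom=45.410; wc +0.420/-0.071 → slack +0.420/-0.071; half-tol=0.245, Σhalf²=0.060270
  -B: nom -21.900 → Σnom=23.510; wc +0.380/-0.380 → slack +0.800/-0.451; half-tol=0.380, Σhalf²=0.204670
  -C: nom -26.100 → Σnom=-2.590; wc +0.390/-0.433 → slack +1.190/-0.884; half-tol=0.411, Σhalf²=0.374003
  +D: nom +3.000 → Σnom=0.410; wc +0.210/-0.480 → slack +1.400/-1.364; half-tol=0.345, Σhalf²=0.493028
  -E: nom -33.550 → Σnom=-33.140; wc +0.251/-0.251 → slack +1.651/-1.615; half-tol=0.251, Σhalf²=0.556029
Nominal = -33.140. Worst-case = [-33.140 - 1.615, -33.140 + 1.651] = [-34.755, -31.489]. RSS = √0.556029 = 0.746.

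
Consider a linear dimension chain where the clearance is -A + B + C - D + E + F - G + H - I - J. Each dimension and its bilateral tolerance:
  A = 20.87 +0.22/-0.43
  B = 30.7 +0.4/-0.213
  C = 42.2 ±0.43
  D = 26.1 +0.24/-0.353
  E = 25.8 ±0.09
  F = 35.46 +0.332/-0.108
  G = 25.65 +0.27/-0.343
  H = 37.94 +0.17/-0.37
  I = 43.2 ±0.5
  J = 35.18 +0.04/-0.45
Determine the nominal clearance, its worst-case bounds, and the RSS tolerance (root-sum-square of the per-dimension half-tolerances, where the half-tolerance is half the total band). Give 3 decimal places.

nominal=21.100 wc=[18.619,24.598] rss=1.003

Stack each dimension's contribution:
  -A: nom -20.870 → Σnom=-20.870; wc +0.430/-0.220 → slack +0.430/-0.220; half-tol=0.325, Σhalf²=0.105625
  +B: nom +30.700 → Σnom=9.830; wc +0.400/-0.213 → slack +0.830/-0.433; half-tol=0.306, Σhalf²=0.199567
  +C: nom +42.200 → Σnom=52.030; wc +0.430/-0.430 → slack +1.260/-0.863; half-tol=0.430, Σhalf²=0.384467
  -D: nom -26.100 → Σnom=25.930; wc +0.353/-0.240 → slack +1.613/-1.103; half-tol=0.296, Σhalf²=0.472379
  +E: nom +25.800 → Σnom=51.730; wc +0.090/-0.090 → slack +1.703/-1.193; half-tol=0.090, Σhalf²=0.480479
  +F: nom +35.460 → Σnom=87.190; wc +0.332/-0.108 → slack +2.035/-1.301; half-tol=0.220, Σhalf²=0.528879
  -G: nom -25.650 → Σnom=61.540; wc +0.343/-0.270 → slack +2.378/-1.571; half-tol=0.306, Σhalf²=0.622822
  +H: nom +37.940 → Σnom=99.480; wc +0.170/-0.370 → slack +2.548/-1.941; half-tol=0.270, Σhalf²=0.695722
  -I: nom -43.200 → Σnom=56.280; wc +0.500/-0.500 → slack +3.048/-2.441; half-tol=0.500, Σhalf²=0.945722
  -J: nom -35.180 → Σnom=21.100; wc +0.450/-0.040 → slack +3.498/-2.481; half-tol=0.245, Σhalf²=1.005747
Nominal = 21.100. Worst-case = [21.100 - 2.481, 21.100 + 3.498] = [18.619, 24.598]. RSS = √1.005747 = 1.003.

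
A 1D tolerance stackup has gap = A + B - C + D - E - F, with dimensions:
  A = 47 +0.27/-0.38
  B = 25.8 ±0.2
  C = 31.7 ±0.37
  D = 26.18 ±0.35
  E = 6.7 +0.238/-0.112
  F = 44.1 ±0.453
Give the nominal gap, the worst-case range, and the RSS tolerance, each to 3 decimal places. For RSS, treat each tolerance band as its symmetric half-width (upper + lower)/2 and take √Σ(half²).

Stack each dimension's contribution:
  +A: nom +47.000 → Σnom=47.000; wc +0.270/-0.380 → slack +0.270/-0.380; half-tol=0.325, Σhalf²=0.105625
  +B: nom +25.800 → Σnom=72.800; wc +0.200/-0.200 → slack +0.470/-0.580; half-tol=0.200, Σhalf²=0.145625
  -C: nom -31.700 → Σnom=41.100; wc +0.370/-0.370 → slack +0.840/-0.950; half-tol=0.370, Σhalf²=0.282525
  +D: nom +26.180 → Σnom=67.280; wc +0.350/-0.350 → slack +1.190/-1.300; half-tol=0.350, Σhalf²=0.405025
  -E: nom -6.700 → Σnom=60.580; wc +0.112/-0.238 → slack +1.302/-1.538; half-tol=0.175, Σhalf²=0.435650
  -F: nom -44.100 → Σnom=16.480; wc +0.453/-0.453 → slack +1.755/-1.991; half-tol=0.453, Σhalf²=0.640859
Nominal = 16.480. Worst-case = [16.480 - 1.991, 16.480 + 1.755] = [14.489, 18.235]. RSS = √0.640859 = 0.801.

nominal=16.480 wc=[14.489,18.235] rss=0.801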